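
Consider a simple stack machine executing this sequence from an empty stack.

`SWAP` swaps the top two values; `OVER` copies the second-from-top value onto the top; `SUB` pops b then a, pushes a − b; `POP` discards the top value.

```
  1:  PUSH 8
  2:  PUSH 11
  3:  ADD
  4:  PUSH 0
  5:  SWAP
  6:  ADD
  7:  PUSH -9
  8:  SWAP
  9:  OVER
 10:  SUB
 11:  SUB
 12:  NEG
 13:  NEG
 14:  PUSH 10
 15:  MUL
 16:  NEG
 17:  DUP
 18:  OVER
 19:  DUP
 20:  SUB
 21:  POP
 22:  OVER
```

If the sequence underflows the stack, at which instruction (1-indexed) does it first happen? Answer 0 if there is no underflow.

PUSH 8  -> 8
PUSH 11 -> 8 11
ADD     -> 19
PUSH 0  -> 19 0
SWAP    -> 0 19
ADD     -> 19
PUSH -9 -> 19 -9
SWAP    -> -9 19
OVER    -> -9 19 -9
SUB     -> -9 28
SUB     -> -37
NEG     -> 37
NEG     -> -37
PUSH 10 -> -37 10
MUL     -> -370
NEG     -> 370
DUP     -> 370 370
OVER    -> 370 370 370
DUP     -> 370 370 370 370
SUB     -> 370 370 0
POP     -> 370 370
OVER    -> 370 370 370

0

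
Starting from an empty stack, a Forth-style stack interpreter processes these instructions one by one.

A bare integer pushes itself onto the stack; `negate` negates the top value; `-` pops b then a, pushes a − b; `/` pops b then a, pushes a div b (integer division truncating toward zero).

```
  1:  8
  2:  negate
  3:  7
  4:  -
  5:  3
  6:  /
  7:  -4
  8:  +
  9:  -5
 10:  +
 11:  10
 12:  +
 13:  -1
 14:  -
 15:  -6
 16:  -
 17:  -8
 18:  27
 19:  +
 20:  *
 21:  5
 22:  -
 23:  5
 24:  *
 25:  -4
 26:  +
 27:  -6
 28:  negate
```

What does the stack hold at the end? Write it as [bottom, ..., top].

8       8
negate  -8
7       -8 7
-       -15
3       -15 3
/       -5
-4      -5 -4
+       -9
-5      -9 -5
+       -14
10      -14 10
+       -4
-1      -4 -1
-       -3
-6      -3 -6
-       3
-8      3 -8
27      3 -8 27
+       3 19
*       57
5       57 5
-       52
5       52 5
*       260
-4      260 -4
+       256
-6      256 -6
negate  256 6

[256, 6]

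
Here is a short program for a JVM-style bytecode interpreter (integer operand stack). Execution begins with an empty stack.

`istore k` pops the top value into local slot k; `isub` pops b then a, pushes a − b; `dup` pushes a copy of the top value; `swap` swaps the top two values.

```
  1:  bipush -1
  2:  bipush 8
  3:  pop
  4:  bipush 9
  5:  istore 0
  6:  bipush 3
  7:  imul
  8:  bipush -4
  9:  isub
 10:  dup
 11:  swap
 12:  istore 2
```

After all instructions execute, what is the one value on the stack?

bipush -1 -> [-1]
bipush 8  -> [-1, 8]
pop       -> [-1]
bipush 9  -> [-1, 9]
istore 0  -> [-1]
bipush 3  -> [-1, 3]
imul      -> [-3]
bipush -4 -> [-3, -4]
isub      -> [1]
dup       -> [1, 1]
swap      -> [1, 1]
istore 2  -> [1]

1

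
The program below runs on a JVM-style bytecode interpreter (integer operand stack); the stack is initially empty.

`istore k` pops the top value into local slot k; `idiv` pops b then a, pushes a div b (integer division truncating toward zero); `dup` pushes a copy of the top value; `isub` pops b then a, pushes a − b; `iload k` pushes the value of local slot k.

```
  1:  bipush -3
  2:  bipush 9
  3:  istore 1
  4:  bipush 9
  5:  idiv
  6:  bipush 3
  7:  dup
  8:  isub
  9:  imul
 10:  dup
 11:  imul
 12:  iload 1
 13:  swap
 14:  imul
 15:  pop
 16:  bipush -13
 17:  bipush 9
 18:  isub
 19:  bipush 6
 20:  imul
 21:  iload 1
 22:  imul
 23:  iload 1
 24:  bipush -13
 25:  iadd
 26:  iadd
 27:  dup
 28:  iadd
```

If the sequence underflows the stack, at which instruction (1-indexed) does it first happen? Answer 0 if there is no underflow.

bipush -3  : -3
bipush 9   : -3 9
istore 1   : -3
bipush 9   : -3 9
idiv       : 0
bipush 3   : 0 3
dup        : 0 3 3
isub       : 0 0
imul       : 0
dup        : 0 0
imul       : 0
iload 1    : 0 9
swap       : 9 0
imul       : 0
pop        : (empty)
bipush -13 : -13
bipush 9   : -13 9
isub       : -22
bipush 6   : -22 6
imul       : -132
iload 1    : -132 9
imul       : -1188
iload 1    : -1188 9
bipush -13 : -1188 9 -13
iadd       : -1188 -4
iadd       : -1192
dup        : -1192 -1192
iadd       : -2384

0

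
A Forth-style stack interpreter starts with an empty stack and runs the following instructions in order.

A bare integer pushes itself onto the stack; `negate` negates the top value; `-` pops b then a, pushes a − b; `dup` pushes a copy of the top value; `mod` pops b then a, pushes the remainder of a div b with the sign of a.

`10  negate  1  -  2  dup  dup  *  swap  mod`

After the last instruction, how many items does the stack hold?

10     → 10
negate → -10
1      → -10 1
-      → -11
2      → -11 2
dup    → -11 2 2
dup    → -11 2 2 2
*      → -11 2 4
swap   → -11 4 2
mod    → -11 0

2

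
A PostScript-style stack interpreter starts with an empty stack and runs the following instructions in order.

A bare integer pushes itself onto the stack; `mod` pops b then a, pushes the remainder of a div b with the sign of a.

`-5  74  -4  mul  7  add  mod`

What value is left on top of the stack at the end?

-5  → [-5]
74  → [-5, 74]
-4  → [-5, 74, -4]
mul → [-5, -296]
7   → [-5, -296, 7]
add → [-5, -289]
mod → [-5]

-5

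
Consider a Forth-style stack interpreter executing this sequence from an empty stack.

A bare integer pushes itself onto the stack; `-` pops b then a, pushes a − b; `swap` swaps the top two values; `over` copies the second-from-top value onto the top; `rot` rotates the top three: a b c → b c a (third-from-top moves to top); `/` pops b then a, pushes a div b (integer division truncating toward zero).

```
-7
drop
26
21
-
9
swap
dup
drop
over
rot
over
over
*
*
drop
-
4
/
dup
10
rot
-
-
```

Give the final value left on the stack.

-7   → [-7]
drop → []
26   → [26]
21   → [26, 21]
-    → [5]
9    → [5, 9]
swap → [9, 5]
dup  → [9, 5, 5]
drop → [9, 5]
over → [9, 5, 9]
rot  → [5, 9, 9]
over → [5, 9, 9, 9]
over → [5, 9, 9, 9, 9]
*    → [5, 9, 9, 81]
*    → [5, 9, 729]
drop → [5, 9]
-    → [-4]
4    → [-4, 4]
/    → [-1]
dup  → [-1, -1]
10   → [-1, -1, 10]
rot  → [-1, 10, -1]
-    → [-1, 11]
-    → [-12]

-12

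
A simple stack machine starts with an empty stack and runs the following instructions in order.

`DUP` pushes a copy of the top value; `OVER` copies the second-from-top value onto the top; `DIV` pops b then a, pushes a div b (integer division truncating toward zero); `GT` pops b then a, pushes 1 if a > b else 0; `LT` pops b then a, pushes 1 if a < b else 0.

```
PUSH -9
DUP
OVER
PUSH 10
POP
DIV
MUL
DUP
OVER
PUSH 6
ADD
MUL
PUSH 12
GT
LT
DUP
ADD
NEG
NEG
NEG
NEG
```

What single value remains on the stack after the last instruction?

2

PUSH -9 -> [-9]
DUP     -> [-9, -9]
OVER    -> [-9, -9, -9]
PUSH 10 -> [-9, -9, -9, 10]
POP     -> [-9, -9, -9]
DIV     -> [-9, 1]
MUL     -> [-9]
DUP     -> [-9, -9]
OVER    -> [-9, -9, -9]
PUSH 6  -> [-9, -9, -9, 6]
ADD     -> [-9, -9, -3]
MUL     -> [-9, 27]
PUSH 12 -> [-9, 27, 12]
GT      -> [-9, 1]
LT      -> [1]
DUP     -> [1, 1]
ADD     -> [2]
NEG     -> [-2]
NEG     -> [2]
NEG     -> [-2]
NEG     -> [2]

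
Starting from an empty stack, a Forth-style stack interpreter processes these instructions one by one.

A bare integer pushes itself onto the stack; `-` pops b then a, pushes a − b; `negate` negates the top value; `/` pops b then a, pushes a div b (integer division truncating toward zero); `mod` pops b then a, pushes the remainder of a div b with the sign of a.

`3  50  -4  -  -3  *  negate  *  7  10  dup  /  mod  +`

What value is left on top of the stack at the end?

486

3      -> [3]
50     -> [3, 50]
-4     -> [3, 50, -4]
-      -> [3, 54]
-3     -> [3, 54, -3]
*      -> [3, -162]
negate -> [3, 162]
*      -> [486]
7      -> [486, 7]
10     -> [486, 7, 10]
dup    -> [486, 7, 10, 10]
/      -> [486, 7, 1]
mod    -> [486, 0]
+      -> [486]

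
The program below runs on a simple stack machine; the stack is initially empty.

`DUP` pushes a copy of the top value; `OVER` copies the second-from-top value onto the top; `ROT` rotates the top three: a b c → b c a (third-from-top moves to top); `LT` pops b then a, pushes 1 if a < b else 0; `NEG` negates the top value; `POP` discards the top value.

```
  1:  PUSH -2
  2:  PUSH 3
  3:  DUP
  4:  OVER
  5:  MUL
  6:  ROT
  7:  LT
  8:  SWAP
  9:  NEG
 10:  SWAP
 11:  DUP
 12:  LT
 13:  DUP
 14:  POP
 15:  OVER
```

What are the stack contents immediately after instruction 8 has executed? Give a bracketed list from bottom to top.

[0, 3]

PUSH -2 : [-2]
PUSH 3  : [-2, 3]
DUP     : [-2, 3, 3]
OVER    : [-2, 3, 3, 3]
MUL     : [-2, 3, 9]
ROT     : [3, 9, -2]
LT      : [3, 0]
SWAP    : [0, 3]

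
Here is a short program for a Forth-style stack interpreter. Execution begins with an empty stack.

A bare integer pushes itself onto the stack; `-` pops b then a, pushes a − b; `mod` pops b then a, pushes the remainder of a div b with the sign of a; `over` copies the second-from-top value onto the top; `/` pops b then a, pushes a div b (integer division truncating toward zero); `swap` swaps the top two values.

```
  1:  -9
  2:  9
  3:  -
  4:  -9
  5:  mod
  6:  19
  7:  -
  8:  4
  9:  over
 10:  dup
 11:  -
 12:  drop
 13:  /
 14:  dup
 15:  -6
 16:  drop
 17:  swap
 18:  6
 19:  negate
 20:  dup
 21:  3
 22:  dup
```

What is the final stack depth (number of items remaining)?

6

-9     → [-9]
9      → [-9, 9]
-      → [-18]
-9     → [-18, -9]
mod    → [0]
19     → [0, 19]
-      → [-19]
4      → [-19, 4]
over   → [-19, 4, -19]
dup    → [-19, 4, -19, -19]
-      → [-19, 4, 0]
drop   → [-19, 4]
/      → [-4]
dup    → [-4, -4]
-6     → [-4, -4, -6]
drop   → [-4, -4]
swap   → [-4, -4]
6      → [-4, -4, 6]
negate → [-4, -4, -6]
dup    → [-4, -4, -6, -6]
3      → [-4, -4, -6, -6, 3]
dup    → [-4, -4, -6, -6, 3, 3]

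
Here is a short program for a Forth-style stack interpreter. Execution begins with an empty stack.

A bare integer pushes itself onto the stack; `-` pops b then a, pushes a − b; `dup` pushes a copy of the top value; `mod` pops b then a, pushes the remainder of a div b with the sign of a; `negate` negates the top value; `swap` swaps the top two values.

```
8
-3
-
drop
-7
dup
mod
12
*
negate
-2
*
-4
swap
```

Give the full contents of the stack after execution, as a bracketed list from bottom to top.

8      → [8]
-3     → [8, -3]
-      → [11]
drop   → []
-7     → [-7]
dup    → [-7, -7]
mod    → [0]
12     → [0, 12]
*      → [0]
negate → [0]
-2     → [0, -2]
*      → [0]
-4     → [0, -4]
swap   → [-4, 0]

[-4, 0]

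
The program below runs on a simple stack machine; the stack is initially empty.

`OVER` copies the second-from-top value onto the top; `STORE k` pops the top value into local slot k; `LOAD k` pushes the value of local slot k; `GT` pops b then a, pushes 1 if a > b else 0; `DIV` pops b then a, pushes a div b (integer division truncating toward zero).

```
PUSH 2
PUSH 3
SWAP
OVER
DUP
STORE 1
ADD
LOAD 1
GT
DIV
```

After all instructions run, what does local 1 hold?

3

PUSH 2  → [2]
PUSH 3  → [2, 3]
SWAP    → [3, 2]
OVER    → [3, 2, 3]
DUP     → [3, 2, 3, 3]
STORE 1 → [3, 2, 3]
ADD     → [3, 5]
LOAD 1  → [3, 5, 3]
GT      → [3, 1]
DIV     → [3]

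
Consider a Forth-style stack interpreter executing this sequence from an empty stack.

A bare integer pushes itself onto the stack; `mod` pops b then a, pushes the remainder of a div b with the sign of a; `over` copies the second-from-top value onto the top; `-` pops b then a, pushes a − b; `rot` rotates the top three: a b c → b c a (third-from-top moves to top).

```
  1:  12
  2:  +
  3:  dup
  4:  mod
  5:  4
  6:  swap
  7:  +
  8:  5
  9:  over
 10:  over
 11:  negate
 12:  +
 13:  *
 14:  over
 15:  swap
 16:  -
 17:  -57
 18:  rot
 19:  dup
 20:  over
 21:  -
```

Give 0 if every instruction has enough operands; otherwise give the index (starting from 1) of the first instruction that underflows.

2

12  12
+  — needs 2 operands, stack has 1 → underflow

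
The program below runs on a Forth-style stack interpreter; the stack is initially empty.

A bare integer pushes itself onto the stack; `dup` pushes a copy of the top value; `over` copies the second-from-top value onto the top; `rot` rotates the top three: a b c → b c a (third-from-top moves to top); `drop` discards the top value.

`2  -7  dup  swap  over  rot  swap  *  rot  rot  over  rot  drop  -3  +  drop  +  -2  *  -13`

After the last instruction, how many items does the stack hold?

2    : [2]
-7   : [2, -7]
dup  : [2, -7, -7]
swap : [2, -7, -7]
over : [2, -7, -7, -7]
rot  : [2, -7, -7, -7]
swap : [2, -7, -7, -7]
*    : [2, -7, 49]
rot  : [-7, 49, 2]
rot  : [49, 2, -7]
over : [49, 2, -7, 2]
rot  : [49, -7, 2, 2]
drop : [49, -7, 2]
-3   : [49, -7, 2, -3]
+    : [49, -7, -1]
drop : [49, -7]
+    : [42]
-2   : [42, -2]
*    : [-84]
-13  : [-84, -13]

2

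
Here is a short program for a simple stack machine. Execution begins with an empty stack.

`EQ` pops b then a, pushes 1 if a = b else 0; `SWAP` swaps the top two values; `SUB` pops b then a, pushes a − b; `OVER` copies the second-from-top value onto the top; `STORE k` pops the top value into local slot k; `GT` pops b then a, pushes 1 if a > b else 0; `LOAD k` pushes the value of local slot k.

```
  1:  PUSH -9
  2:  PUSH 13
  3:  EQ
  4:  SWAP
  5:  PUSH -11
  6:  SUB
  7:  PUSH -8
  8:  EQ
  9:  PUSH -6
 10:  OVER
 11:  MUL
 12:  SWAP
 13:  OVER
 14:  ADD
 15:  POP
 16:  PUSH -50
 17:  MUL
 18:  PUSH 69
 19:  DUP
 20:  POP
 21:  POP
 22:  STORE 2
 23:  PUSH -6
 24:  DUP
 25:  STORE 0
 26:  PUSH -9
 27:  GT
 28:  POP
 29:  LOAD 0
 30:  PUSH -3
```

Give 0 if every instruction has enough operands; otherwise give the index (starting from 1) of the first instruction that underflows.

4

PUSH -9 → -9
PUSH 13 → -9 13
EQ      → 0
SWAP  — needs 2 operands, stack has 1 → underflow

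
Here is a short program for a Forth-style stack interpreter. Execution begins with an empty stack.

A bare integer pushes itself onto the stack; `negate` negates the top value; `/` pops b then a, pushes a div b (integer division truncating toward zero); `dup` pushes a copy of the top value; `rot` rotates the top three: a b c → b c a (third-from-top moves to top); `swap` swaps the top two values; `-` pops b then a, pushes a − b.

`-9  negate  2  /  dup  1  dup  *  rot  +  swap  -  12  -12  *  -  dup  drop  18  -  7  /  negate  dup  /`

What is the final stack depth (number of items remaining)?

-9     → [-9]
negate → [9]
2      → [9, 2]
/      → [4]
dup    → [4, 4]
1      → [4, 4, 1]
dup    → [4, 4, 1, 1]
*      → [4, 4, 1]
rot    → [4, 1, 4]
+      → [4, 5]
swap   → [5, 4]
-      → [1]
12     → [1, 12]
-12    → [1, 12, -12]
*      → [1, -144]
-      → [145]
dup    → [145, 145]
drop   → [145]
18     → [145, 18]
-      → [127]
7      → [127, 7]
/      → [18]
negate → [-18]
dup    → [-18, -18]
/      → [1]

1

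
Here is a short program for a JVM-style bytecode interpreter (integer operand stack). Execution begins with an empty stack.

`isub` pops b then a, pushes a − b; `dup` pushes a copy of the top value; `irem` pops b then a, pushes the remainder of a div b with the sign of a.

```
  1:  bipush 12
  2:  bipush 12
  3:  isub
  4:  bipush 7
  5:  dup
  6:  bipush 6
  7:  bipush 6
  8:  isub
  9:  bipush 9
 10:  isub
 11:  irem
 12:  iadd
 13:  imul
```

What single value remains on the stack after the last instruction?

0

bipush 12  [12]
bipush 12  [12, 12]
isub       [0]
bipush 7   [0, 7]
dup        [0, 7, 7]
bipush 6   [0, 7, 7, 6]
bipush 6   [0, 7, 7, 6, 6]
isub       [0, 7, 7, 0]
bipush 9   [0, 7, 7, 0, 9]
isub       [0, 7, 7, -9]
irem       [0, 7, 7]
iadd       [0, 14]
imul       [0]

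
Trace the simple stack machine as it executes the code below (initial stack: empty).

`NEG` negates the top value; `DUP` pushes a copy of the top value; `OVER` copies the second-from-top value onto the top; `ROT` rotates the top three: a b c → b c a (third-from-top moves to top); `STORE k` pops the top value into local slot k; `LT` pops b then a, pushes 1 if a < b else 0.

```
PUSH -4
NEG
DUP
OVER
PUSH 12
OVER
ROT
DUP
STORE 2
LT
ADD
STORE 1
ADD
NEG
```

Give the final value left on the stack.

PUSH -4 → -4
NEG     → 4
DUP     → 4 4
OVER    → 4 4 4
PUSH 12 → 4 4 4 12
OVER    → 4 4 4 12 4
ROT     → 4 4 12 4 4
DUP     → 4 4 12 4 4 4
STORE 2 → 4 4 12 4 4
LT      → 4 4 12 0
ADD     → 4 4 12
STORE 1 → 4 4
ADD     → 8
NEG     → -8

-8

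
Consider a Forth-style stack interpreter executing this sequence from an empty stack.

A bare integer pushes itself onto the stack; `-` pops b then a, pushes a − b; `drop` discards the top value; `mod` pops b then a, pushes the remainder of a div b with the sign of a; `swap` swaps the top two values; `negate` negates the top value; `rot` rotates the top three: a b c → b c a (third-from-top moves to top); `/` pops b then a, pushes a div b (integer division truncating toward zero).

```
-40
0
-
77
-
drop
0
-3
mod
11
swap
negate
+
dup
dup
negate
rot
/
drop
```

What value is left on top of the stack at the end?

-40    → [-40]
0      → [-40, 0]
-      → [-40]
77     → [-40, 77]
-      → [-117]
drop   → []
0      → [0]
-3     → [0, -3]
mod    → [0]
11     → [0, 11]
swap   → [11, 0]
negate → [11, 0]
+      → [11]
dup    → [11, 11]
dup    → [11, 11, 11]
negate → [11, 11, -11]
rot    → [11, -11, 11]
/      → [11, -1]
drop   → [11]

11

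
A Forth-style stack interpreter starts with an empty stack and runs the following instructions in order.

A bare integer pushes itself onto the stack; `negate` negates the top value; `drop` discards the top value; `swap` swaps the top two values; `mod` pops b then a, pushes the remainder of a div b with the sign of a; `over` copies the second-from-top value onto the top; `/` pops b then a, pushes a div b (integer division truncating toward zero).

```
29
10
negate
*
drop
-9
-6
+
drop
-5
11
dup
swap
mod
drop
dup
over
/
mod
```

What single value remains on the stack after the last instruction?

29      [29]
10      [29, 10]
negate  [29, -10]
*       [-290]
drop    []
-9      [-9]
-6      [-9, -6]
+       [-15]
drop    []
-5      [-5]
11      [-5, 11]
dup     [-5, 11, 11]
swap    [-5, 11, 11]
mod     [-5, 0]
drop    [-5]
dup     [-5, -5]
over    [-5, -5, -5]
/       [-5, 1]
mod     [0]

0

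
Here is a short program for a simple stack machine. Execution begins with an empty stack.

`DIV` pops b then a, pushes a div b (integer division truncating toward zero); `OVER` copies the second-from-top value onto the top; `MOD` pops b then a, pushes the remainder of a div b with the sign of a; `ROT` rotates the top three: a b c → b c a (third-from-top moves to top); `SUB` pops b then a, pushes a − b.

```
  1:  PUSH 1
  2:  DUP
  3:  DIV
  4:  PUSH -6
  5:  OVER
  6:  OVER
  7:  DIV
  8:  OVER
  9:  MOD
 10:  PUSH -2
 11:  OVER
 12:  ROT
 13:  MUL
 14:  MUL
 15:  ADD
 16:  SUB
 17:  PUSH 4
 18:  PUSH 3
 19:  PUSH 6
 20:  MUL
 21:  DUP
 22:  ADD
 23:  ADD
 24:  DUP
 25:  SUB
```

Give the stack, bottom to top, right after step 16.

PUSH 1  -> 1
DUP     -> 1 1
DIV     -> 1
PUSH -6 -> 1 -6
OVER    -> 1 -6 1
OVER    -> 1 -6 1 -6
DIV     -> 1 -6 0
OVER    -> 1 -6 0 -6
MOD     -> 1 -6 0
PUSH -2 -> 1 -6 0 -2
OVER    -> 1 -6 0 -2 0
ROT     -> 1 -6 -2 0 0
MUL     -> 1 -6 -2 0
MUL     -> 1 -6 0
ADD     -> 1 -6
SUB     -> 7

[7]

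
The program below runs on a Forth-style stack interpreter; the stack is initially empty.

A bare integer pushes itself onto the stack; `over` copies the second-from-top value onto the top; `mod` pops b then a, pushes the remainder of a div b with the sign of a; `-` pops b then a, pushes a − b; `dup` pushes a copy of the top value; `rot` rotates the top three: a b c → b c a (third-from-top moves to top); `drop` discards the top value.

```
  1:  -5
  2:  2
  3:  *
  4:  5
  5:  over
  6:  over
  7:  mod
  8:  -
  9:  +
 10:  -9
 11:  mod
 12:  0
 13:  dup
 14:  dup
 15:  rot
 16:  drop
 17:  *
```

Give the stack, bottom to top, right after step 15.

[-5, 0, 0, 0]

-5   -> -5
2    -> -5 2
*    -> -10
5    -> -10 5
over -> -10 5 -10
over -> -10 5 -10 5
mod  -> -10 5 0
-    -> -10 5
+    -> -5
-9   -> -5 -9
mod  -> -5
0    -> -5 0
dup  -> -5 0 0
dup  -> -5 0 0 0
rot  -> -5 0 0 0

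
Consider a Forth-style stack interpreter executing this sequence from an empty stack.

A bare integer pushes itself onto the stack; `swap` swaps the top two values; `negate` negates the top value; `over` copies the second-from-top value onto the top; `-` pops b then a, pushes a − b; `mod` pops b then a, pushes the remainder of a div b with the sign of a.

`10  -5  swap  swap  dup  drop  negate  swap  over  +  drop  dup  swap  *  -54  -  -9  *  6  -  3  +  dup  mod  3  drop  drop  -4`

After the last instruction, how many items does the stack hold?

1

10     -> 10
-5     -> 10 -5
swap   -> -5 10
swap   -> 10 -5
dup    -> 10 -5 -5
drop   -> 10 -5
negate -> 10 5
swap   -> 5 10
over   -> 5 10 5
+      -> 5 15
drop   -> 5
dup    -> 5 5
swap   -> 5 5
*      -> 25
-54    -> 25 -54
-      -> 79
-9     -> 79 -9
*      -> -711
6      -> -711 6
-      -> -717
3      -> -717 3
+      -> -714
dup    -> -714 -714
mod    -> 0
3      -> 0 3
drop   -> 0
drop   -> (empty)
-4     -> -4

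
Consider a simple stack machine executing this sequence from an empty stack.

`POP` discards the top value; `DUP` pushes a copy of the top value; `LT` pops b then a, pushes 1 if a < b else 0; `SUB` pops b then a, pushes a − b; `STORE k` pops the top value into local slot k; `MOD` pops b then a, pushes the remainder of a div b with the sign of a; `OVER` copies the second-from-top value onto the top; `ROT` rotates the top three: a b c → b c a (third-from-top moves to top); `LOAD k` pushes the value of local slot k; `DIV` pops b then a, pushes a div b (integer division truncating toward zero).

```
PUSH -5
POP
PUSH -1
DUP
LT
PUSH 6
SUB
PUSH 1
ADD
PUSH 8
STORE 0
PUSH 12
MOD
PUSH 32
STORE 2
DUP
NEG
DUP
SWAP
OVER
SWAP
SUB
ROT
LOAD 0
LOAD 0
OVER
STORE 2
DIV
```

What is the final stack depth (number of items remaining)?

PUSH -5 -> [-5]
POP     -> []
PUSH -1 -> [-1]
DUP     -> [-1, -1]
LT      -> [0]
PUSH 6  -> [0, 6]
SUB     -> [-6]
PUSH 1  -> [-6, 1]
ADD     -> [-5]
PUSH 8  -> [-5, 8]
STORE 0 -> [-5]
PUSH 12 -> [-5, 12]
MOD     -> [-5]
PUSH 32 -> [-5, 32]
STORE 2 -> [-5]
DUP     -> [-5, -5]
NEG     -> [-5, 5]
DUP     -> [-5, 5, 5]
SWAP    -> [-5, 5, 5]
OVER    -> [-5, 5, 5, 5]
SWAP    -> [-5, 5, 5, 5]
SUB     -> [-5, 5, 0]
ROT     -> [5, 0, -5]
LOAD 0  -> [5, 0, -5, 8]
LOAD 0  -> [5, 0, -5, 8, 8]
OVER    -> [5, 0, -5, 8, 8, 8]
STORE 2 -> [5, 0, -5, 8, 8]
DIV     -> [5, 0, -5, 1]

4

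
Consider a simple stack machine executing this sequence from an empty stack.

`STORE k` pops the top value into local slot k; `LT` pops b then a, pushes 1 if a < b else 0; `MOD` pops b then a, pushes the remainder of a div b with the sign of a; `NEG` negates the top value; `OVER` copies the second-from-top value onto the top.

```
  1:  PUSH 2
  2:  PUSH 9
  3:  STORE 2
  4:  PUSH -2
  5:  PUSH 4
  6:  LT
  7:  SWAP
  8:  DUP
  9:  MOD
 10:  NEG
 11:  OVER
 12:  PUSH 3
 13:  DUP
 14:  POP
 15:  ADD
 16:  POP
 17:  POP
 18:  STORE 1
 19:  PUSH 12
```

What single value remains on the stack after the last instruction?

12

PUSH 2   [2]
PUSH 9   [2, 9]
STORE 2  [2]
PUSH -2  [2, -2]
PUSH 4   [2, -2, 4]
LT       [2, 1]
SWAP     [1, 2]
DUP      [1, 2, 2]
MOD      [1, 0]
NEG      [1, 0]
OVER     [1, 0, 1]
PUSH 3   [1, 0, 1, 3]
DUP      [1, 0, 1, 3, 3]
POP      [1, 0, 1, 3]
ADD      [1, 0, 4]
POP      [1, 0]
POP      [1]
STORE 1  []
PUSH 12  [12]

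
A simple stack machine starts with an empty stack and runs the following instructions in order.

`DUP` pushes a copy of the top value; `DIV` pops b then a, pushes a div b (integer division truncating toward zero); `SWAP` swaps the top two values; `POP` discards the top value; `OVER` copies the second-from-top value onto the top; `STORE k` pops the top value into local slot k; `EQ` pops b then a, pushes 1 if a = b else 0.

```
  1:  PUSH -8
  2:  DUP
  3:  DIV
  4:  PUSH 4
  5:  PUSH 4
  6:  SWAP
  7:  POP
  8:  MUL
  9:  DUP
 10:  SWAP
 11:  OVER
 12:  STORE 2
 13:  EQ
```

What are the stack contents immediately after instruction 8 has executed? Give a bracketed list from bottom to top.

PUSH -8 -> [-8]
DUP     -> [-8, -8]
DIV     -> [1]
PUSH 4  -> [1, 4]
PUSH 4  -> [1, 4, 4]
SWAP    -> [1, 4, 4]
POP     -> [1, 4]
MUL     -> [4]

[4]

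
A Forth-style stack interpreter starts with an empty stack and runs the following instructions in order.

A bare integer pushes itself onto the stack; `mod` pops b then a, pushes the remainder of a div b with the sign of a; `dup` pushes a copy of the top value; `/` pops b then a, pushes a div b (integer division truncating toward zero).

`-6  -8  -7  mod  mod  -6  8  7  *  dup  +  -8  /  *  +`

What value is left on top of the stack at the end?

84

-6  : -6
-8  : -6 -8
-7  : -6 -8 -7
mod : -6 -1
mod : 0
-6  : 0 -6
8   : 0 -6 8
7   : 0 -6 8 7
*   : 0 -6 56
dup : 0 -6 56 56
+   : 0 -6 112
-8  : 0 -6 112 -8
/   : 0 -6 -14
*   : 0 84
+   : 84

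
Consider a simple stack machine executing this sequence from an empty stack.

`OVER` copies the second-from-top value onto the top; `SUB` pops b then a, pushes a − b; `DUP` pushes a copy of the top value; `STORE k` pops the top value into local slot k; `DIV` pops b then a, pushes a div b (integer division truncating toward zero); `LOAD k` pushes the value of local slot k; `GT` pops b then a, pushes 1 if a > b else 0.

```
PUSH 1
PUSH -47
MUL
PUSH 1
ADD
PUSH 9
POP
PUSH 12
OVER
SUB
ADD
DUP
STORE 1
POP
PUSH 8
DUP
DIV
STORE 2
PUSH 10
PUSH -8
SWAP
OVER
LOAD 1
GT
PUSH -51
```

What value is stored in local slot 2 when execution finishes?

PUSH 1    [1]
PUSH -47  [1, -47]
MUL       [-47]
PUSH 1    [-47, 1]
ADD       [-46]
PUSH 9    [-46, 9]
POP       [-46]
PUSH 12   [-46, 12]
OVER      [-46, 12, -46]
SUB       [-46, 58]
ADD       [12]
DUP       [12, 12]
STORE 1   [12]
POP       []
PUSH 8    [8]
DUP       [8, 8]
DIV       [1]
STORE 2   []
PUSH 10   [10]
PUSH -8   [10, -8]
SWAP      [-8, 10]
OVER      [-8, 10, -8]
LOAD 1    [-8, 10, -8, 12]
GT        [-8, 10, 0]
PUSH -51  [-8, 10, 0, -51]

1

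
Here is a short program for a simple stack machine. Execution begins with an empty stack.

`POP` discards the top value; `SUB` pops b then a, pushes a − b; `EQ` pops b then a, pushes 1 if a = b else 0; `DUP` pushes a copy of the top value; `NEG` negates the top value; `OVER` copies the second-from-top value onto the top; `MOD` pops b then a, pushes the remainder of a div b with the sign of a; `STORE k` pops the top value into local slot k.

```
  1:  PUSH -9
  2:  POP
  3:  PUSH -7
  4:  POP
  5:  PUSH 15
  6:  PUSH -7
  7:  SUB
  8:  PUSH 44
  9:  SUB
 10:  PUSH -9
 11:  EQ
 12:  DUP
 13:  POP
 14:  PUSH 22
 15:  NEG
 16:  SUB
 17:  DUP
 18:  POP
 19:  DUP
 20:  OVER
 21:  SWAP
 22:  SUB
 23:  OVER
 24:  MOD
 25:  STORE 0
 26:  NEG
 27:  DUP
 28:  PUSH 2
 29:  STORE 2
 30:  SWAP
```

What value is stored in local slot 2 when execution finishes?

2

PUSH -9 -> -9
POP     -> (empty)
PUSH -7 -> -7
POP     -> (empty)
PUSH 15 -> 15
PUSH -7 -> 15 -7
SUB     -> 22
PUSH 44 -> 22 44
SUB     -> -22
PUSH -9 -> -22 -9
EQ      -> 0
DUP     -> 0 0
POP     -> 0
PUSH 22 -> 0 22
NEG     -> 0 -22
SUB     -> 22
DUP     -> 22 22
POP     -> 22
DUP     -> 22 22
OVER    -> 22 22 22
SWAP    -> 22 22 22
SUB     -> 22 0
OVER    -> 22 0 22
MOD     -> 22 0
STORE 0 -> 22
NEG     -> -22
DUP     -> -22 -22
PUSH 2  -> -22 -22 2
STORE 2 -> -22 -22
SWAP    -> -22 -22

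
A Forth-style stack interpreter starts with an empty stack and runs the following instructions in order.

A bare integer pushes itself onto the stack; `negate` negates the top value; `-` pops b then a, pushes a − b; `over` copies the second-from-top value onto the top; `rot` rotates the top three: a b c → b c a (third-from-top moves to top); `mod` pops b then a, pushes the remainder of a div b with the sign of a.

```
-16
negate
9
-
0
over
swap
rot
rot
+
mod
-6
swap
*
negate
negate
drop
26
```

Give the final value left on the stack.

26

-16    → -16
negate → 16
9      → 16 9
-      → 7
0      → 7 0
over   → 7 0 7
swap   → 7 7 0
rot    → 7 0 7
rot    → 0 7 7
+      → 0 14
mod    → 0
-6     → 0 -6
swap   → -6 0
*      → 0
negate → 0
negate → 0
drop   → (empty)
26     → 26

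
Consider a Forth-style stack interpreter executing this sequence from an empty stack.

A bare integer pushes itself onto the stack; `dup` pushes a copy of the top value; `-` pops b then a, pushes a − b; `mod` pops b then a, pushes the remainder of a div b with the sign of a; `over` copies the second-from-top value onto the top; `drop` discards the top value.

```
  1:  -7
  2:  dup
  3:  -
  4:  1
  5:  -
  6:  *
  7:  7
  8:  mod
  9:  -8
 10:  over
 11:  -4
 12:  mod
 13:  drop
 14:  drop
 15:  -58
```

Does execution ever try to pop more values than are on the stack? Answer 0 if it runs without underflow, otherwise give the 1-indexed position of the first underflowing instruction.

6

-7   -7
dup  -7 -7
-    0
1    0 1
-    -1
*  — needs 2 operands, stack has 1 → underflow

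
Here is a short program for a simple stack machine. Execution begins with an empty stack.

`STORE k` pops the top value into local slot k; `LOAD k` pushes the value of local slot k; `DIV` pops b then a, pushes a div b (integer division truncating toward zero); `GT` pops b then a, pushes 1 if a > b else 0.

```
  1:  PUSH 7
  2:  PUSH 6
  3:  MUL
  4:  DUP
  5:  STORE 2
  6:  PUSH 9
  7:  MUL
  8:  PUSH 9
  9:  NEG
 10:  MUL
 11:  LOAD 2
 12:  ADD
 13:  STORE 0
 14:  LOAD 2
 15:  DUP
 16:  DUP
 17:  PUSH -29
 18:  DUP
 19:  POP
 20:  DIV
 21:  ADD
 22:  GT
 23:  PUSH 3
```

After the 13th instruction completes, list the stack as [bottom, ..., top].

PUSH 7   [7]
PUSH 6   [7, 6]
MUL      [42]
DUP      [42, 42]
STORE 2  [42]
PUSH 9   [42, 9]
MUL      [378]
PUSH 9   [378, 9]
NEG      [378, -9]
MUL      [-3402]
LOAD 2   [-3402, 42]
ADD      [-3360]
STORE 0  []

[]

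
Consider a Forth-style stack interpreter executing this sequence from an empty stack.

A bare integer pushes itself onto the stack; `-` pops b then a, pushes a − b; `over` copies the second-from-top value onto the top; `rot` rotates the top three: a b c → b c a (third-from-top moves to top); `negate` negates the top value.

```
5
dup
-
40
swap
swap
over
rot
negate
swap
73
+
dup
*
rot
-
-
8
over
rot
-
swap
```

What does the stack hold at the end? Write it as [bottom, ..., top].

5      → [5]
dup    → [5, 5]
-      → [0]
40     → [0, 40]
swap   → [40, 0]
swap   → [0, 40]
over   → [0, 40, 0]
rot    → [40, 0, 0]
negate → [40, 0, 0]
swap   → [40, 0, 0]
73     → [40, 0, 0, 73]
+      → [40, 0, 73]
dup    → [40, 0, 73, 73]
*      → [40, 0, 5329]
rot    → [0, 5329, 40]
-      → [0, 5289]
-      → [-5289]
8      → [-5289, 8]
over   → [-5289, 8, -5289]
rot    → [8, -5289, -5289]
-      → [8, 0]
swap   → [0, 8]

[0, 8]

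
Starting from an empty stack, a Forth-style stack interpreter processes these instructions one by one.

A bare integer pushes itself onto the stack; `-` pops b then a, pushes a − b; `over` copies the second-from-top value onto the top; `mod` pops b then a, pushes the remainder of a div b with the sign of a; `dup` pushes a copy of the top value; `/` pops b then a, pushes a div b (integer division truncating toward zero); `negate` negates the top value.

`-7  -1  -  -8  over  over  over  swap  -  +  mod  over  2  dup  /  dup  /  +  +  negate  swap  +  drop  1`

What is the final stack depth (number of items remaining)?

1

-7     → -7
-1     → -7 -1
-      → -6
-8     → -6 -8
over   → -6 -8 -6
over   → -6 -8 -6 -8
over   → -6 -8 -6 -8 -6
swap   → -6 -8 -6 -6 -8
-      → -6 -8 -6 2
+      → -6 -8 -4
mod    → -6 0
over   → -6 0 -6
2      → -6 0 -6 2
dup    → -6 0 -6 2 2
/      → -6 0 -6 1
dup    → -6 0 -6 1 1
/      → -6 0 -6 1
+      → -6 0 -5
+      → -6 -5
negate → -6 5
swap   → 5 -6
+      → -1
drop   → (empty)
1      → 1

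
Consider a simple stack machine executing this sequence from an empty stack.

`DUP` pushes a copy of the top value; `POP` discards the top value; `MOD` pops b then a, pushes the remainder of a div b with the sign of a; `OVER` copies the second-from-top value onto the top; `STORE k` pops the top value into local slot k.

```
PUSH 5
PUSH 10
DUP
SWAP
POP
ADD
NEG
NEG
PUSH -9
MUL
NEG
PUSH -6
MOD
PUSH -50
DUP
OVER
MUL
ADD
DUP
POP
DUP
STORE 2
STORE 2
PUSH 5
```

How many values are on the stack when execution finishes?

PUSH 5   -> 5
PUSH 10  -> 5 10
DUP      -> 5 10 10
SWAP     -> 5 10 10
POP      -> 5 10
ADD      -> 15
NEG      -> -15
NEG      -> 15
PUSH -9  -> 15 -9
MUL      -> -135
NEG      -> 135
PUSH -6  -> 135 -6
MOD      -> 3
PUSH -50 -> 3 -50
DUP      -> 3 -50 -50
OVER     -> 3 -50 -50 -50
MUL      -> 3 -50 2500
ADD      -> 3 2450
DUP      -> 3 2450 2450
POP      -> 3 2450
DUP      -> 3 2450 2450
STORE 2  -> 3 2450
STORE 2  -> 3
PUSH 5   -> 3 5

2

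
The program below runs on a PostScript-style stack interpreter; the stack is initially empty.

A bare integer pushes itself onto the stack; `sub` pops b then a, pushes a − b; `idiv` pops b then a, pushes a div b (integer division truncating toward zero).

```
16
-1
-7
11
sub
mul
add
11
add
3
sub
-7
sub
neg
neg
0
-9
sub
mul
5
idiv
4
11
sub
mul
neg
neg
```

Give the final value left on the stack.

16   : [16]
-1   : [16, -1]
-7   : [16, -1, -7]
11   : [16, -1, -7, 11]
sub  : [16, -1, -18]
mul  : [16, 18]
add  : [34]
11   : [34, 11]
add  : [45]
3    : [45, 3]
sub  : [42]
-7   : [42, -7]
sub  : [49]
neg  : [-49]
neg  : [49]
0    : [49, 0]
-9   : [49, 0, -9]
sub  : [49, 9]
mul  : [441]
5    : [441, 5]
idiv : [88]
4    : [88, 4]
11   : [88, 4, 11]
sub  : [88, -7]
mul  : [-616]
neg  : [616]
neg  : [-616]

-616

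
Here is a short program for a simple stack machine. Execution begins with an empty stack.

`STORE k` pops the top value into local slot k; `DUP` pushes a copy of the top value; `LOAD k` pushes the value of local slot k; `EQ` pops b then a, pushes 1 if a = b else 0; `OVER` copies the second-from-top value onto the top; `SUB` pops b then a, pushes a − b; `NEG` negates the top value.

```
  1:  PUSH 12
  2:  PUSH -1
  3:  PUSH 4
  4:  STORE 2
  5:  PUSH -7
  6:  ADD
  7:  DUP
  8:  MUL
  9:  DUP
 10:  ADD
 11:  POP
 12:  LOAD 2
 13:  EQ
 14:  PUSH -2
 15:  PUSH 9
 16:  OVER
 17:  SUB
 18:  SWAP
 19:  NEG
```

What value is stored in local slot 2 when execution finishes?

4

PUSH 12 -> [12]
PUSH -1 -> [12, -1]
PUSH 4  -> [12, -1, 4]
STORE 2 -> [12, -1]
PUSH -7 -> [12, -1, -7]
ADD     -> [12, -8]
DUP     -> [12, -8, -8]
MUL     -> [12, 64]
DUP     -> [12, 64, 64]
ADD     -> [12, 128]
POP     -> [12]
LOAD 2  -> [12, 4]
EQ      -> [0]
PUSH -2 -> [0, -2]
PUSH 9  -> [0, -2, 9]
OVER    -> [0, -2, 9, -2]
SUB     -> [0, -2, 11]
SWAP    -> [0, 11, -2]
NEG     -> [0, 11, 2]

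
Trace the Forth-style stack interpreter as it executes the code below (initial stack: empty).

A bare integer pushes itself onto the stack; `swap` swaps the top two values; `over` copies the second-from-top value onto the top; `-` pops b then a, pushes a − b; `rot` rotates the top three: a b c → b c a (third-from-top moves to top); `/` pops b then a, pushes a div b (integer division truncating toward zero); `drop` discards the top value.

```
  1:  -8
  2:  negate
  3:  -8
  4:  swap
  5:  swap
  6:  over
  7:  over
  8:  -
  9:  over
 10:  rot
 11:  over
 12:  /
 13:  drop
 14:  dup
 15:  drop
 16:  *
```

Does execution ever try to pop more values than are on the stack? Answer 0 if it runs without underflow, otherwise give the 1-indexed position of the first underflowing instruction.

-8     -> [-8]
negate -> [8]
-8     -> [8, -8]
swap   -> [-8, 8]
swap   -> [8, -8]
over   -> [8, -8, 8]
over   -> [8, -8, 8, -8]
-      -> [8, -8, 16]
over   -> [8, -8, 16, -8]
rot    -> [8, 16, -8, -8]
over   -> [8, 16, -8, -8, -8]
/      -> [8, 16, -8, 1]
drop   -> [8, 16, -8]
dup    -> [8, 16, -8, -8]
drop   -> [8, 16, -8]
*      -> [8, -128]

0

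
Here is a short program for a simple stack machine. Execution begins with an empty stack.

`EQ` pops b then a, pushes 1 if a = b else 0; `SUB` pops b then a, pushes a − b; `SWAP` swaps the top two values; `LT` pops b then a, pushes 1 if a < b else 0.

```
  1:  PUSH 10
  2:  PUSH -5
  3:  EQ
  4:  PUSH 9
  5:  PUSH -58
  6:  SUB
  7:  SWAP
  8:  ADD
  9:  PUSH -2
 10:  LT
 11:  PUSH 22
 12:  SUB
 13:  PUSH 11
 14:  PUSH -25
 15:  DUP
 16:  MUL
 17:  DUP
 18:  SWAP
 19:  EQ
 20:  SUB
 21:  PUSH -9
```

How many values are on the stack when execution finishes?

PUSH 10   10
PUSH -5   10 -5
EQ        0
PUSH 9    0 9
PUSH -58  0 9 -58
SUB       0 67
SWAP      67 0
ADD       67
PUSH -2   67 -2
LT        0
PUSH 22   0 22
SUB       -22
PUSH 11   -22 11
PUSH -25  -22 11 -25
DUP       -22 11 -25 -25
MUL       -22 11 625
DUP       -22 11 625 625
SWAP      -22 11 625 625
EQ        -22 11 1
SUB       -22 10
PUSH -9   -22 10 -9

3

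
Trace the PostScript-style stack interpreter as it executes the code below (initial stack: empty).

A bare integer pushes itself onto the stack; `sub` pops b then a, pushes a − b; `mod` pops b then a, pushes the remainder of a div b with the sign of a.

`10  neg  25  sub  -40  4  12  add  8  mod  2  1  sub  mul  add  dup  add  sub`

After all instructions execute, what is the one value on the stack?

45

10  → [10]
neg → [-10]
25  → [-10, 25]
sub → [-35]
-40 → [-35, -40]
4   → [-35, -40, 4]
12  → [-35, -40, 4, 12]
add → [-35, -40, 16]
8   → [-35, -40, 16, 8]
mod → [-35, -40, 0]
2   → [-35, -40, 0, 2]
1   → [-35, -40, 0, 2, 1]
sub → [-35, -40, 0, 1]
mul → [-35, -40, 0]
add → [-35, -40]
dup → [-35, -40, -40]
add → [-35, -80]
sub → [45]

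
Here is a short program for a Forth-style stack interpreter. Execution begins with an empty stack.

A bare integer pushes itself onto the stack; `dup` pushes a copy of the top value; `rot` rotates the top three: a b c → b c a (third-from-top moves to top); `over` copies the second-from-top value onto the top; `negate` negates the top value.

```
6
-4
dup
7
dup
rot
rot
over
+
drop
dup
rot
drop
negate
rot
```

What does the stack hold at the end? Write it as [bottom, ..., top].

[6, -4, 4, -4]

6       6
-4      6 -4
dup     6 -4 -4
7       6 -4 -4 7
dup     6 -4 -4 7 7
rot     6 -4 7 7 -4
rot     6 -4 7 -4 7
over    6 -4 7 -4 7 -4
+       6 -4 7 -4 3
drop    6 -4 7 -4
dup     6 -4 7 -4 -4
rot     6 -4 -4 -4 7
drop    6 -4 -4 -4
negate  6 -4 -4 4
rot     6 -4 4 -4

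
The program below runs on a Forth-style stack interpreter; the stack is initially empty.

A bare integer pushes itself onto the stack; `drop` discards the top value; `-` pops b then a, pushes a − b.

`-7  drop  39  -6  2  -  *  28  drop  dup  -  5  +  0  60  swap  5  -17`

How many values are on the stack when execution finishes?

-7   -> [-7]
drop -> []
39   -> [39]
-6   -> [39, -6]
2    -> [39, -6, 2]
-    -> [39, -8]
*    -> [-312]
28   -> [-312, 28]
drop -> [-312]
dup  -> [-312, -312]
-    -> [0]
5    -> [0, 5]
+    -> [5]
0    -> [5, 0]
60   -> [5, 0, 60]
swap -> [5, 60, 0]
5    -> [5, 60, 0, 5]
-17  -> [5, 60, 0, 5, -17]

5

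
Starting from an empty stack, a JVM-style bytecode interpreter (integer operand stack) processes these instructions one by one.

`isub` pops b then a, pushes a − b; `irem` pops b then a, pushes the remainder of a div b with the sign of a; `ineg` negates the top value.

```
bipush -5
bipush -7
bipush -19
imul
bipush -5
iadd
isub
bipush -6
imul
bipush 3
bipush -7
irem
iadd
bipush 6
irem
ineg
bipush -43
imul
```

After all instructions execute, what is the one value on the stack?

129

bipush -5   -5
bipush -7   -5 -7
bipush -19  -5 -7 -19
imul        -5 133
bipush -5   -5 133 -5
iadd        -5 128
isub        -133
bipush -6   -133 -6
imul        798
bipush 3    798 3
bipush -7   798 3 -7
irem        798 3
iadd        801
bipush 6    801 6
irem        3
ineg        -3
bipush -43  -3 -43
imul        129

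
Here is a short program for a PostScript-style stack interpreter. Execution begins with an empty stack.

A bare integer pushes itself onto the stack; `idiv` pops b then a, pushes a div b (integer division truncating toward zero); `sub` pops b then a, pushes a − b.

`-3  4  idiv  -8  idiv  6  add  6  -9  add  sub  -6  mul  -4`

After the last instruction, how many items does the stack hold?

-3   -> [-3]
4    -> [-3, 4]
idiv -> [0]
-8   -> [0, -8]
idiv -> [0]
6    -> [0, 6]
add  -> [6]
6    -> [6, 6]
-9   -> [6, 6, -9]
add  -> [6, -3]
sub  -> [9]
-6   -> [9, -6]
mul  -> [-54]
-4   -> [-54, -4]

2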